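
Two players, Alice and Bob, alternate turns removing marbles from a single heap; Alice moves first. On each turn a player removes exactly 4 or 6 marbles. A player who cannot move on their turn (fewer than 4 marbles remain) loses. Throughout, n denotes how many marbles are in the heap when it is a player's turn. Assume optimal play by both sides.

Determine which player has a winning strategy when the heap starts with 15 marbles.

Label each position W (a win for the player to move) or L (a loss). A position with no legal move is L; any other position is W exactly when some move reaches an L, and L when every move reaches a W.
n=0: no move → L
n=1: no move → L
n=2: no move → L
n=3: no move → L
n=4: can move to 0, which is L ⇒ W
n=5: can move to 1, which is L ⇒ W
n=6: can move to 2, which is L ⇒ W
n=7: can move to 3, which is L ⇒ W
n=8: can move to 2, which is L ⇒ W
n=9: can move to 3, which is L ⇒ W
n=10: moves to 6(W), 4(W); every one is W ⇒ L
n=11: moves to 7(W), 5(W); every one is W ⇒ L
n=12: moves to 8(W), 6(W); every one is W ⇒ L
n=13: moves to 9(W), 7(W); every one is W ⇒ L
n=14: can move to 10, which is L ⇒ W
n=15: can move to 11, which is L ⇒ W
The starting position 15 is W: Alice should remove 4, leaving 11, handing over an L position.

Alice wins.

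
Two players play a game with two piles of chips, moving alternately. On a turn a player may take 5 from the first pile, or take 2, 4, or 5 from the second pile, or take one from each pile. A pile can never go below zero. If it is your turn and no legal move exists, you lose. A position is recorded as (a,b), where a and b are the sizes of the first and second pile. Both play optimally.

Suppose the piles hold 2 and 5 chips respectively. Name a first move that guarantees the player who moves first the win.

Move to (2,3).

Build the W/L table. Terminal = L. A non-terminal position is W if it has a move to some L; otherwise it is L.
No move ever increases a pile, so every position that can arise here has a ≤ 2 and b ≤ 5; it is enough to label the cells with 0 ≤ a ≤ 2 and 0 ≤ b ≤ 5.
Every move lowers a or b (never raises either), so fill the grid row by row in increasing a, and left to right within a row: each cell's successors are then already labelled.
      b=0  b=1  b=2  b=3  b=4  b=5
a=0:    L    L    W    W    W    W
a=1:    L    W    W    L    W    W
a=2:    L    W    W    L    W    W
Cells with no legal move (terminal, hence L): (0,0), (0,1), (1,0), (2,0).
The remaining L cells, each justified by listing all of its moves:
(1,3): →(1,1)(W), (0,2)(W) — all W, so L
(2,3): →(2,1)(W), (1,2)(W) — all W, so L
Every other cell has at least one move into one of the L cells above, so it is W.
From (2,5), the L positions reachable in one move are: (2,3), (2,0). Any move reaching one of these is winning.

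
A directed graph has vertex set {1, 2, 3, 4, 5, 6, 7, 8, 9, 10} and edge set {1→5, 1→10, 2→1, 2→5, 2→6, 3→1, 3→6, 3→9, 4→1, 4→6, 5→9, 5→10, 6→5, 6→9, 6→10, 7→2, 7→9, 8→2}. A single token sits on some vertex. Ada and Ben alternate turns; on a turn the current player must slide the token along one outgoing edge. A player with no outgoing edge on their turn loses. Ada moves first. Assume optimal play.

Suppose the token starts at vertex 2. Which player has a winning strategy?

Ben wins.

Work bottom-up. With no move the player to move loses. Otherwise the position is W if at least one move leads to an L position for the opponent, and L if every move leads to a W.
Every edge goes from a vertex to one that appears earlier in the order 9, 10, 5, 6, 1, 2, 7, 4, 3, 8, so processing vertices in that order labels each vertex after all of its successors.
9: no outgoing edge → L
10: no outgoing edge → L
5: W (go to 10, an L position)
6: W (go to 10, an L position)
1: W (go to 10, an L position)
2: L (options 1(W), 6(W), 5(W) are all W)
7: W (go to 2, an L position)
4: L (options 1(W), 6(W) are all W)
3: W (go to 9, an L position)
8: W (go to 2, an L position)
Every move from 2 reaches a W position, so the mover loses.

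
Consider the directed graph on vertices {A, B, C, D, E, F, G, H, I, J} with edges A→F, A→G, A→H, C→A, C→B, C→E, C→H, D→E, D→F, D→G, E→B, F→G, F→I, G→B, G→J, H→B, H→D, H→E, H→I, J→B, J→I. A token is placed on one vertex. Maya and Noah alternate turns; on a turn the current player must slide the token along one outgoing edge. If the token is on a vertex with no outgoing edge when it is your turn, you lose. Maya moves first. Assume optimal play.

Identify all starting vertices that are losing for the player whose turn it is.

A, B, D, I

Label each position W (a win for the player to move) or L (a loss). A position with no legal move is L; any other position is W exactly when some move reaches an L, and L when every move reaches a W.
Every edge goes from a vertex to one that appears earlier in the order I, B, J, G, F, E, D, H, A, C, so processing vertices in that order labels each vertex after all of its successors.
I: no outgoing edge → L
B: no outgoing edge → L
J: reaches L-position B → W
G: reaches L-position B → W
F: reaches L-position I → W
E: reaches L-position B → W
D: only reaches E(W), F(W), G(W), all W → L
H: reaches L-position D → W
A: only reaches H(W), F(W), G(W), all W → L
C: reaches L-position A → W
The losing starting vertices are exactly the entries labelled L in this table (4 of them).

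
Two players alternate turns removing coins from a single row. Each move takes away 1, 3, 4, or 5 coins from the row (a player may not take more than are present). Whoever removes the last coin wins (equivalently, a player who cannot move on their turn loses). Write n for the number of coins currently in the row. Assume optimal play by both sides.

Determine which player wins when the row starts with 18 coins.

The second player wins.

Work bottom-up. With no move the player to move loses. Otherwise the position is W if at least one move leads to an L position for the opponent, and L if every move leads to a W.
n=0: no move → L
n=1: W (go to 0, an L position)
n=2: L (sole option 1(W) is W)
n=3: W (go to 2, an L position)
n=4: W (go to 0, an L position)
n=5: W (go to 2, an L position)
n=6: W (go to 2, an L position)
n=7: W (go to 2, an L position)
n=8: L (options 7(W), 5(W), 4(W), 3(W) are all W)
n=9: W (go to 8, an L position)
n=10: L (options 9(W), 7(W), 6(W), 5(W) are all W)
n=11: W (go to 10, an L position)
n=12: W (go to 8, an L position)
n=13: W (go to 10, an L position)
n=14: W (go to 10, an L position)
n=15: W (go to 10, an L position)
n=16: L (options 15(W), 13(W), 12(W), 11(W) are all W)
n=17: W (go to 16, an L position)
n=18: L (options 17(W), 15(W), 14(W), 13(W) are all W)
Every move from 18 reaches a W position, so the mover loses.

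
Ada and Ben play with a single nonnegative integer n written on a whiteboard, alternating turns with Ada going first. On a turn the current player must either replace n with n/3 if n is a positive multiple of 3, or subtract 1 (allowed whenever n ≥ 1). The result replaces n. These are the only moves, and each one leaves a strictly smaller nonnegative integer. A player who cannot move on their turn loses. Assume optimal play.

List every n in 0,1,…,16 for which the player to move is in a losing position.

Use the standard recursion: the mover loses at a terminal position; elsewhere, the mover wins exactly when some move hands the opponent an L position.
n=0: no move → L
n=1: →0(L), so W
n=2: →1(W) only, which is W, so L
n=3: →2(L), so W
n=4: →3(W) only, which is W, so L
n=5: →4(L), so W
n=6: →2(L), so W
n=7: →6(W) only, which is W, so L
n=8: →7(L), so W
n=9: →3(W), 8(W) — all W, so L
n=10: →9(L), so W
n=11: →10(W) only, which is W, so L
n=12: →4(L), so W
n=13: →12(W) only, which is W, so L
n=14: →13(L), so W
n=15: →5(W), 14(W) — all W, so L
n=16: →15(L), so W
Reading off the rows marked L gives the requested list; there are 8 such values of n.

0, 2, 4, 7, 9, 11, 13, 15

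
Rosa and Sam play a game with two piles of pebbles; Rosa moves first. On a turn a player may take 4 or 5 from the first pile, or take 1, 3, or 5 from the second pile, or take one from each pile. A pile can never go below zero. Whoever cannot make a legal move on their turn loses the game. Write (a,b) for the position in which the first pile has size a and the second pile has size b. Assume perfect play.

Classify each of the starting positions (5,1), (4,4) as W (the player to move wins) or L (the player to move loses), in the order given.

Positions with no move are L. A position that does have a move is losing for the player to move precisely when every available move leads to a winning position for the opponent. Fill in the labels:
No move ever increases a pile, so every position that can arise here has a ≤ 5 and b ≤ 4; it is enough to label the cells with 0 ≤ a ≤ 5 and 0 ≤ b ≤ 4.
Every move lowers a or b (never raises either), so fill the grid row by row in increasing a, and left to right within a row: each cell's successors are then already labelled.
      b=0  b=1  b=2  b=3  b=4
a=0:    L    W    L    W    L
a=1:    L    W    L    W    L
a=2:    L    W    L    W    L
a=3:    L    W    L    W    L
a=4:    W    W    W    W    W
a=5:    W    L    W    L    W
Cells with no legal move (terminal, hence L): (0,0), (1,0), (2,0), (3,0).
The remaining L cells, each justified by listing all of its moves:
(0,2): →(0,1)(W) only, which is W, so L
(0,4): →(0,3)(W), (0,1)(W) — all W, so L
(1,2): →(1,1)(W), (0,1)(W) — all W, so L
(1,4): →(1,3)(W), (1,1)(W), (0,3)(W) — all W, so L
(2,2): →(2,1)(W), (1,1)(W) — all W, so L
(2,4): →(2,3)(W), (2,1)(W), (1,3)(W) — all W, so L
(3,2): →(3,1)(W), (2,1)(W) — all W, so L
(3,4): →(3,3)(W), (3,1)(W), (2,3)(W) — all W, so L
(5,1): →(1,1)(W), (0,1)(W), (5,0)(W), (4,0)(W) — all W, so L
(5,3): →(1,3)(W), (0,3)(W), (5,2)(W), (5,0)(W), (4,2)(W) — all W, so L
Every other cell has at least one move into one of the L cells above, so it is W.
(5,1): one of the L cells justified above, so L
(4,4): the move to (0,4) reaches an L cell, so W

(5,1): L, (4,4): W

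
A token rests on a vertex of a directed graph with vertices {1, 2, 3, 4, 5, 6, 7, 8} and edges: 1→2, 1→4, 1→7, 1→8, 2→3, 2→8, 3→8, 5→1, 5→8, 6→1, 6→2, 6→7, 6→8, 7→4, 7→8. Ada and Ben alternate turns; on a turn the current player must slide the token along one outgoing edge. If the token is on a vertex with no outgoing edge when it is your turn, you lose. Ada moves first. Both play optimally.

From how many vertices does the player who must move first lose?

2

Build the W/L table. Terminal = L. A non-terminal position is W if it has a move to some L; otherwise it is L.
Every edge goes from a vertex to one that appears earlier in the order 4, 8, 7, 3, 2, 1, 6, 5, so processing vertices in that order labels each vertex after all of its successors.
4: no outgoing edge → L
8: no outgoing edge → L
7: reaches L-position 8 → W
3: reaches L-position 8 → W
2: reaches L-position 8 → W
1: reaches L-position 8 → W
6: reaches L-position 8 → W
5: reaches L-position 8 → W
The L vertices are 4, 8; that is 2 in all.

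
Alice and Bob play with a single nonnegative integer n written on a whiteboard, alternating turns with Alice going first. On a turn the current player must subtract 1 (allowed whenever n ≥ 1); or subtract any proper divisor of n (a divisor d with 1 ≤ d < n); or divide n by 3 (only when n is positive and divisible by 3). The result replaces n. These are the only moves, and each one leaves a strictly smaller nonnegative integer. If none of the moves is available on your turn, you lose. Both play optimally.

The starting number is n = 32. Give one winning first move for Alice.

Use the standard recursion: the mover loses at a terminal position; elsewhere, the mover wins exactly when some move hands the opponent an L position.
n=0: no move → L
n=1: →0(L), so W
n=2: →1(W) only, which is W, so L
n=3: →2(L), so W
n=4: →2(L), so W
n=5: →4(W) only, which is W, so L
n=6: →2(L), so W
n=7: →6(W) only, which is W, so L
n=8: →7(L), so W
n=9: →3(W), 6(W), 8(W) — all W, so L
n=10: →5(L), so W
n=11: →10(W) only, which is W, so L
n=12: →9(L), so W
n=13: →12(W) only, which is W, so L
n=14: →7(L), so W
n=15: →5(L), so W
n=16: →8(W), 12(W), 14(W), 15(W) — all W, so L
n=17: →16(L), so W
n=18: →9(L), so W
n=19: →18(W) only, which is W, so L
n=20: →16(L), so W
n=21: →7(L), so W
n=22: →11(L), so W
n=23: →22(W) only, which is W, so L
n=24: →16(L), so W
n=25: →20(W), 24(W) — all W, so L
n=26: →13(L), so W
n=27: →9(L), so W
n=28: →14(W), 21(W), 24(W), 26(W), 27(W) — all W, so L
n=29: →28(L), so W
n=30: →25(L), so W
n=31: →30(W) only, which is W, so L
n=32: →16(L), so W
From 32, the L positions reachable in one move are: 16, 28, 31. Any move reaching one of these is winning.

Move to 16.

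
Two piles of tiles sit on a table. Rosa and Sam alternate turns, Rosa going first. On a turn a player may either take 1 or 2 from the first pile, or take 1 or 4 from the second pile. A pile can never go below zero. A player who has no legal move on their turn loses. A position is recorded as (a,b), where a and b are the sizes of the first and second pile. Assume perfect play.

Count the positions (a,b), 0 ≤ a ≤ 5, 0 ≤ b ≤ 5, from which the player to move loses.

12

Label each position W (a win for the player to move) or L (a loss). A position with no legal move is L; any other position is W exactly when some move reaches an L, and L when every move reaches a W.
Every move lowers a or b (never raises either), so fill the grid row by row in increasing a, and left to right within a row: each cell's successors are then already labelled.
      b=0  b=1  b=2  b=3  b=4  b=5
a=0:    L    W    L    W    W    L
a=1:    W    L    W    L    W    W
a=2:    W    W    W    W    L    W
a=3:    L    W    L    W    W    L
a=4:    W    L    W    L    W    W
a=5:    W    W    W    W    L    W
Cells with no legal move (terminal, hence L): (0,0).
The remaining L cells, each justified by listing all of its moves:
(0,2): L (sole option (0,1)(W) is W)
(0,5): L (options (0,4)(W), (0,1)(W) are all W)
(1,1): L (options (0,1)(W), (1,0)(W) are all W)
(1,3): L (options (0,3)(W), (1,2)(W) are all W)
(2,4): L (options (1,4)(W), (0,4)(W), (2,3)(W), (2,0)(W) are all W)
(3,0): L (options (2,0)(W), (1,0)(W) are all W)
(3,2): L (options (2,2)(W), (1,2)(W), (3,1)(W) are all W)
(3,5): L (options (2,5)(W), (1,5)(W), (3,4)(W), (3,1)(W) are all W)
(4,1): L (options (3,1)(W), (2,1)(W), (4,0)(W) are all W)
(4,3): L (options (3,3)(W), (2,3)(W), (4,2)(W) are all W)
(5,4): L (options (4,4)(W), (3,4)(W), (5,3)(W), (5,0)(W) are all W)
Every other cell has at least one move into one of the L cells above, so it is W.
L cells per row: a=0: 3, a=1: 2, a=2: 1, a=3: 3, a=4: 2, a=5: 1; total 12.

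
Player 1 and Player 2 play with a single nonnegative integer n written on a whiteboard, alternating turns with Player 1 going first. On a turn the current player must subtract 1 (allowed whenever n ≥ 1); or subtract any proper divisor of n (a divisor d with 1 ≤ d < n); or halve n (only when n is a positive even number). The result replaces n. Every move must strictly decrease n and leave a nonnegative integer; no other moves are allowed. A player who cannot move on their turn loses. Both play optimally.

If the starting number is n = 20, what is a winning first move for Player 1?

Work bottom-up. With no move the player to move loses. Otherwise the position is W if at least one move leads to an L position for the opponent, and L if every move leads to a W.
n=0: no move → L
n=1: →0(L), so W
n=2: →1(W) only, which is W, so L
n=3: →2(L), so W
n=4: →2(L), so W
n=5: →4(W) only, which is W, so L
n=6: →5(L), so W
n=7: →6(W) only, which is W, so L
n=8: →7(L), so W
n=9: →6(W), 8(W) — all W, so L
n=10: →5(L), so W
n=11: →10(W) only, which is W, so L
n=12: →9(L), so W
n=13: →12(W) only, which is W, so L
n=14: →7(L), so W
n=15: →10(W), 12(W), 14(W) — all W, so L
n=16: →15(L), so W
n=17: →16(W) only, which is W, so L
n=18: →9(L), so W
n=19: →18(W) only, which is W, so L
n=20: →15(L), so W
From 20, the L positions reachable in one move are: 15, 19. Any move reaching one of these is winning.

Move to 15.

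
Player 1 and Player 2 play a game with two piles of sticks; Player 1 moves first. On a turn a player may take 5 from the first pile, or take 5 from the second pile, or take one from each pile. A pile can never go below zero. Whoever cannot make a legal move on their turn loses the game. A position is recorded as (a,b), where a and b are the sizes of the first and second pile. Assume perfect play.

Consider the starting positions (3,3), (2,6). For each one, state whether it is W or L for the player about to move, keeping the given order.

(3,3): W, (2,6): L

Build the W/L table. Terminal = L. A non-terminal position is W if it has a move to some L; otherwise it is L.
No move ever increases a pile, so every position that can arise here has a ≤ 3 and b ≤ 6; it is enough to label the cells with 0 ≤ a ≤ 3 and 0 ≤ b ≤ 6.
Every move lowers a or b (never raises either), so fill the grid row by row in increasing a, and left to right within a row: each cell's successors are then already labelled.
      b=0  b=1  b=2  b=3  b=4  b=5  b=6
a=0:    L    L    L    L    L    W    W
a=1:    L    W    W    W    W    W    L
a=2:    L    W    L    L    L    W    L
a=3:    L    W    L    W    W    W    L
Cells with no legal move (terminal, hence L): (0,0), (0,1), (0,2), (0,3), (0,4), (1,0), (2,0), (3,0).
The remaining L cells, each justified by listing all of its moves:
(1,6): moves to (1,1)(W), (0,5)(W); every one is W ⇒ L
(2,2): the only move is to (1,1)(W), a W ⇒ L
(2,3): the only move is to (1,2)(W), a W ⇒ L
(2,4): the only move is to (1,3)(W), a W ⇒ L
(2,6): moves to (2,1)(W), (1,5)(W); every one is W ⇒ L
(3,2): the only move is to (2,1)(W), a W ⇒ L
(3,6): moves to (3,1)(W), (2,5)(W); every one is W ⇒ L
Every other cell has at least one move into one of the L cells above, so it is W.
(3,3): the move to (2,2) reaches an L cell, so W
(2,6): one of the L cells justified above, so L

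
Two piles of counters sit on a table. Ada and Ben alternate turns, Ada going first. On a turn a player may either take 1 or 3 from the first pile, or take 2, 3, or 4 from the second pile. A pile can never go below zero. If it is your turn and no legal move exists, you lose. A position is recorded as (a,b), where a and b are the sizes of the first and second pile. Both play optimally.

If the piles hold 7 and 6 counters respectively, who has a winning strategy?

Use the standard recursion: the mover loses at a terminal position; elsewhere, the mover wins exactly when some move hands the opponent an L position.
No move ever increases a pile, so every position that can arise here has a ≤ 7 and b ≤ 6; it is enough to label the cells with 0 ≤ a ≤ 7 and 0 ≤ b ≤ 6.
Every move lowers a or b (never raises either), so fill the grid row by row in increasing a, and left to right within a row: each cell's successors are then already labelled.
      b=0  b=1  b=2  b=3  b=4  b=5  b=6
a=0:    L    L    W    W    W    W    L
a=1:    W    W    L    L    W    W    W
a=2:    L    L    W    W    W    W    L
a=3:    W    W    L    L    W    W    W
a=4:    L    L    W    W    W    W    L
a=5:    W    W    L    L    W    W    W
a=6:    L    L    W    W    W    W    L
a=7:    W    W    L    L    W    W    W
Cells with no legal move (terminal, hence L): (0,0), (0,1).
The remaining L cells, each justified by listing all of its moves:
(0,6): only reaches (0,4)(W), (0,3)(W), (0,2)(W), all W → L
(1,2): only reaches (0,2)(W), (1,0)(W), all W → L
(1,3): only reaches (0,3)(W), (1,1)(W), (1,0)(W), all W → L
(2,0): only reaches (1,0)(W), which is W → L
(2,1): only reaches (1,1)(W), which is W → L
(2,6): only reaches (1,6)(W), (2,4)(W), (2,3)(W), (2,2)(W), all W → L
(3,2): only reaches (2,2)(W), (0,2)(W), (3,0)(W), all W → L
(3,3): only reaches (2,3)(W), (0,3)(W), (3,1)(W), (3,0)(W), all W → L
(4,0): only reaches (3,0)(W), (1,0)(W), all W → L
(4,1): only reaches (3,1)(W), (1,1)(W), all W → L
(4,6): only reaches (3,6)(W), (1,6)(W), (4,4)(W), (4,3)(W), (4,2)(W), all W → L
(5,2): only reaches (4,2)(W), (2,2)(W), (5,0)(W), all W → L
(5,3): only reaches (4,3)(W), (2,3)(W), (5,1)(W), (5,0)(W), all W → L
(6,0): only reaches (5,0)(W), (3,0)(W), all W → L
(6,1): only reaches (5,1)(W), (3,1)(W), all W → L
(6,6): only reaches (5,6)(W), (3,6)(W), (6,4)(W), (6,3)(W), (6,2)(W), all W → L
(7,2): only reaches (6,2)(W), (4,2)(W), (7,0)(W), all W → L
(7,3): only reaches (6,3)(W), (4,3)(W), (7,1)(W), (7,0)(W), all W → L
Every other cell has at least one move into one of the L cells above, so it is W.
From (7,6) Ada can move to (6,6), reaching an L position.

Ada wins.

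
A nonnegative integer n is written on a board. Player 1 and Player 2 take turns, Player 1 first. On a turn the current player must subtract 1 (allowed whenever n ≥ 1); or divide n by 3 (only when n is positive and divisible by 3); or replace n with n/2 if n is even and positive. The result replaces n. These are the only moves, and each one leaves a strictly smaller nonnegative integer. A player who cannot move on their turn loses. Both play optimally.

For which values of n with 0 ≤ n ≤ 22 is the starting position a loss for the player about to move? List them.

0, 2, 5, 7, 9, 11, 13, 16, 19

Positions with no move are L. A position that does have a move is losing for the player to move precisely when every available move leads to a winning position for the opponent. Fill in the labels:
n=0: no move → L
n=1: W (go to 0, an L position)
n=2: L (sole option 1(W) is W)
n=3: W (go to 2, an L position)
n=4: W (go to 2, an L position)
n=5: L (sole option 4(W) is W)
n=6: W (go to 2, an L position)
n=7: L (sole option 6(W) is W)
n=8: W (go to 7, an L position)
n=9: L (options 3(W), 8(W) are all W)
n=10: W (go to 5, an L position)
n=11: L (sole option 10(W) is W)
n=12: W (go to 11, an L position)
n=13: L (sole option 12(W) is W)
n=14: W (go to 7, an L position)
n=15: W (go to 5, an L position)
n=16: L (options 8(W), 15(W) are all W)
n=17: W (go to 16, an L position)
n=18: W (go to 9, an L position)
n=19: L (sole option 18(W) is W)
n=20: W (go to 19, an L position)
n=21: W (go to 7, an L position)
n=22: W (go to 11, an L position)
Reading off the rows marked L gives the requested list; there are 9 such values of n.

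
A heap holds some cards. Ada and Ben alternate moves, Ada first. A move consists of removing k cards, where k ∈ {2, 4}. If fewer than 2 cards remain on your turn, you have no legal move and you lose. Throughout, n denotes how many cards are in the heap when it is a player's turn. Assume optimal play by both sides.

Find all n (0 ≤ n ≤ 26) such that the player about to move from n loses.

Compute win/loss labels from the base case upward. A position with no move is L. Any other position is W if it can reach an L in one move, else L.
n=0: no move → L
n=1: no move → L
n=2: can move to 0, which is L ⇒ W
n=3: can move to 1, which is L ⇒ W
n=4: can move to 0, which is L ⇒ W
n=5: can move to 1, which is L ⇒ W
n=6: moves to 4(W), 2(W); every one is W ⇒ L
n=7: moves to 5(W), 3(W); every one is W ⇒ L
n=8: can move to 6, which is L ⇒ W
n=9: can move to 7, which is L ⇒ W
n=10: can move to 6, which is L ⇒ W
n=11: can move to 7, which is L ⇒ W
n=12: moves to 10(W), 8(W); every one is W ⇒ L
n=13: moves to 11(W), 9(W); every one is W ⇒ L
n=14: can move to 12, which is L ⇒ W
n=15: can move to 13, which is L ⇒ W
n=16: can move to 12, which is L ⇒ W
n=17: can move to 13, which is L ⇒ W
n=18: moves to 16(W), 14(W); every one is W ⇒ L
n=19: moves to 17(W), 15(W); every one is W ⇒ L
n=20: can move to 18, which is L ⇒ W
n=21: can move to 19, which is L ⇒ W
n=22: can move to 18, which is L ⇒ W
n=23: can move to 19, which is L ⇒ W
n=24: moves to 22(W), 20(W); every one is W ⇒ L
n=25: moves to 23(W), 21(W); every one is W ⇒ L
n=26: can move to 24, which is L ⇒ W
Reading off the rows marked L gives the requested list; there are 10 such values of n.

0, 1, 6, 7, 12, 13, 18, 19, 24, 25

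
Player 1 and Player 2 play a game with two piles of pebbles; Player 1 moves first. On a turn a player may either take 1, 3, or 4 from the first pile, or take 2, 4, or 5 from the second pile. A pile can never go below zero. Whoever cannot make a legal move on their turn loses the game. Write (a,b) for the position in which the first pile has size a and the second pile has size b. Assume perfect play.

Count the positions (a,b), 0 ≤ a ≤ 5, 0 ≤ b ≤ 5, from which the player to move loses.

Build the W/L table. Terminal = L. A non-terminal position is W if it has a move to some L; otherwise it is L.
Every move lowers a or b (never raises either), so fill the grid row by row in increasing a, and left to right within a row: each cell's successors are then already labelled.
      b=0  b=1  b=2  b=3  b=4  b=5
a=0:    L    L    W    W    W    W
a=1:    W    W    L    L    W    W
a=2:    L    L    W    W    W    W
a=3:    W    W    L    L    W    W
a=4:    W    W    W    W    L    L
a=5:    W    W    W    W    W    W
Cells with no legal move (terminal, hence L): (0,0), (0,1).
The remaining L cells, each justified by listing all of its moves:
(1,2): →(0,2)(W), (1,0)(W) — all W, so L
(1,3): →(0,3)(W), (1,1)(W) — all W, so L
(2,0): →(1,0)(W) only, which is W, so L
(2,1): →(1,1)(W) only, which is W, so L
(3,2): →(2,2)(W), (0,2)(W), (3,0)(W) — all W, so L
(3,3): →(2,3)(W), (0,3)(W), (3,1)(W) — all W, so L
(4,4): →(3,4)(W), (1,4)(W), (0,4)(W), (4,2)(W), (4,0)(W) — all W, so L
(4,5): →(3,5)(W), (1,5)(W), (0,5)(W), (4,3)(W), (4,1)(W), (4,0)(W) — all W, so L
Every other cell has at least one move into one of the L cells above, so it is W.
L cells per row: a=0: 2, a=1: 2, a=2: 2, a=3: 2, a=4: 2, a=5: 0; total 10.

10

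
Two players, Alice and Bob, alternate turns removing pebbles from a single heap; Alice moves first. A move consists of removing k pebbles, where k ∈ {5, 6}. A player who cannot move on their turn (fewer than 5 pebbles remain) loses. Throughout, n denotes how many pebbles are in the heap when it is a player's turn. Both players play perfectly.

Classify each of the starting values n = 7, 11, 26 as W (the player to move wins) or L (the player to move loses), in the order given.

Classify positions by backward induction: terminal positions (no move available) are L. From any other position, the mover wins iff some move reaches an L.
n=0: no move → L
n=1: no move → L
n=2: no move → L
n=3: no move → L
n=4: no move → L
n=5: can move to 0, which is L ⇒ W
n=6: can move to 1, which is L ⇒ W
n=7: can move to 2, which is L ⇒ W
n=8: can move to 3, which is L ⇒ W
n=9: can move to 4, which is L ⇒ W
n=10: can move to 4, which is L ⇒ W
n=11: moves to 6(W), 5(W); every one is W ⇒ L
n=12: moves to 7(W), 6(W); every one is W ⇒ L
n=13: moves to 8(W), 7(W); every one is W ⇒ L
n=14: moves to 9(W), 8(W); every one is W ⇒ L
n=15: moves to 10(W), 9(W); every one is W ⇒ L
n=16: can move to 11, which is L ⇒ W
n=17: can move to 12, which is L ⇒ W
n=18: can move to 13, which is L ⇒ W
n=19: can move to 14, which is L ⇒ W
n=20: can move to 15, which is L ⇒ W
n=21: can move to 15, which is L ⇒ W
n=22: moves to 17(W), 16(W); every one is W ⇒ L
n=23: moves to 18(W), 17(W); every one is W ⇒ L
n=24: moves to 19(W), 18(W); every one is W ⇒ L
n=25: moves to 20(W), 19(W); every one is W ⇒ L
n=26: moves to 21(W), 20(W); every one is W ⇒ L

7: W, 11: L, 26: L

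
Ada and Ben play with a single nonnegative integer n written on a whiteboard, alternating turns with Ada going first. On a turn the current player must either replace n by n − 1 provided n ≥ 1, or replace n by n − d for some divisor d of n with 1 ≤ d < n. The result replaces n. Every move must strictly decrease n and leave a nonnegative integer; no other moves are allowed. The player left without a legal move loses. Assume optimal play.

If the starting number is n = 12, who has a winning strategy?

Ada wins.

Classify positions by backward induction: terminal positions (no move available) are L. From any other position, the mover wins iff some move reaches an L.
n=0: no move → L
n=1: can move to 0, which is L ⇒ W
n=2: the only move is to 1(W), a W ⇒ L
n=3: can move to 2, which is L ⇒ W
n=4: can move to 2, which is L ⇒ W
n=5: the only move is to 4(W), a W ⇒ L
n=6: can move to 5, which is L ⇒ W
n=7: the only move is to 6(W), a W ⇒ L
n=8: can move to 7, which is L ⇒ W
n=9: moves to 6(W), 8(W); every one is W ⇒ L
n=10: can move to 5, which is L ⇒ W
n=11: the only move is to 10(W), a W ⇒ L
n=12: can move to 9, which is L ⇒ W
The starting position 12 is W: Ada should move to 9, handing over an L position.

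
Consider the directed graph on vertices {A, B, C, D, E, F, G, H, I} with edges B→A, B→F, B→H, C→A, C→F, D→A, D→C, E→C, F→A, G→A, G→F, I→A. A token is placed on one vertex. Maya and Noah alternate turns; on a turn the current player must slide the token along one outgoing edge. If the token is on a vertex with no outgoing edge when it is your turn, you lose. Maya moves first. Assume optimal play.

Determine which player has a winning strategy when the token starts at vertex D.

Maya wins.

Work bottom-up. With no move the player to move loses. Otherwise the position is W if at least one move leads to an L position for the opponent, and L if every move leads to a W.
Every edge goes from a vertex to one that appears earlier in the order A, H, F, B, C, E, D, G, I, so processing vertices in that order labels each vertex after all of its successors.
A: no outgoing edge → L
H: no outgoing edge → L
F: W (go to A, an L position)
B: W (go to H, an L position)
C: W (go to A, an L position)
E: L (sole option C(W) is W)
D: W (go to A, an L position)
G: W (go to A, an L position)
I: W (go to A, an L position)
The starting position D is W: Maya should move to A, handing over an L position.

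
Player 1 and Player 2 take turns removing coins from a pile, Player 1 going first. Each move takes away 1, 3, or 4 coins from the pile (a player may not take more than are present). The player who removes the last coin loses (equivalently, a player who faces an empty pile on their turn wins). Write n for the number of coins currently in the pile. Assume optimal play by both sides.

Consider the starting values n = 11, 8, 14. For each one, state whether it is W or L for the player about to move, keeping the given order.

Compute win/loss labels from the base case upward. A position with no move is W. Any other position is W if it can reach an L in one move, else L.
n=0: no move; the opponent has just taken the last coin and therefore loses → W
n=1: L (sole option 0(W) is W)
n=2: W (go to 1, an L position)
n=3: L (options 2(W), 0(W) are all W)
n=4: W (go to 3, an L position)
n=5: W (go to 1, an L position)
n=6: W (go to 3, an L position)
n=7: W (go to 3, an L position)
n=8: L (options 7(W), 5(W), 4(W) are all W)
n=9: W (go to 8, an L position)
n=10: L (options 9(W), 7(W), 6(W) are all W)
n=11: W (go to 10, an L position)
n=12: W (go to 8, an L position)
n=13: W (go to 10, an L position)
n=14: W (go to 10, an L position)

11: W, 8: L, 14: W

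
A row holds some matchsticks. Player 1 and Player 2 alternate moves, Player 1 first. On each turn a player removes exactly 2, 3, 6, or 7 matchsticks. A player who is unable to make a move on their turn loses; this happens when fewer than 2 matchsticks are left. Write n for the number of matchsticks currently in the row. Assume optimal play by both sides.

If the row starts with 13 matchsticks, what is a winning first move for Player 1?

Remove 3, leaving 10.

Classify positions by backward induction: terminal positions (no move available) are L. From any other position, the mover wins iff some move reaches an L.
n=0: no move → L
n=1: no move → L
n=2: →0(L), so W
n=3: →1(L), so W
n=4: →1(L), so W
n=5: →3(W), 2(W) — all W, so L
n=6: →0(L), so W
n=7: →5(L), so W
n=8: →5(L), so W
n=9: →7(W), 6(W), 3(W), 2(W) — all W, so L
n=10: →8(W), 7(W), 4(W), 3(W) — all W, so L
n=11: →9(L), so W
n=12: →10(L), so W
n=13: →10(L), so W
From 13, the L positions reachable in one move are: 10.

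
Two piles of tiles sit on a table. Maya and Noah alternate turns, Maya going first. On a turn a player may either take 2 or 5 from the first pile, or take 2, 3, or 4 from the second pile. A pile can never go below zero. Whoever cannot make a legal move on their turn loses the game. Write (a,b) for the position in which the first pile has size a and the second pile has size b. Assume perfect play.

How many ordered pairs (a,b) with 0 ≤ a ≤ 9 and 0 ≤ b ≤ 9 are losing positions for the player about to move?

38

Label each position W (a win for the player to move) or L (a loss). A position with no legal move is L; any other position is W exactly when some move reaches an L, and L when every move reaches a W.
Every move lowers a or b (never raises either), so fill the grid row by row in increasing a, and left to right within a row: each cell's successors are then already labelled.
      b=0  b=1  b=2  b=3  b=4  b=5  b=6  b=7  b=8  b=9
a=0:    L    L    W    W    W    W    L    L    W    W
a=1:    L    L    W    W    W    W    L    L    W    W
a=2:    W    W    L    L    W    W    W    W    L    L
a=3:    W    W    L    L    W    W    W    W    L    L
a=4:    L    L    W    W    W    W    L    L    W    W
a=5:    W    W    W    W    L    L    W    W    W    W
a=6:    W    W    L    L    W    W    W    W    L    L
a=7:    L    L    W    W    W    W    L    L    W    W
a=8:    L    L    W    W    W    W    L    L    W    W
a=9:    W    W    L    L    W    W    W    W    L    L
Cells with no legal move (terminal, hence L): (0,0), (0,1), (1,0), (1,1).
The remaining L cells, each justified by listing all of its moves:
(0,6): →(0,4)(W), (0,3)(W), (0,2)(W) — all W, so L
(0,7): →(0,5)(W), (0,4)(W), (0,3)(W) — all W, so L
(1,6): →(1,4)(W), (1,3)(W), (1,2)(W) — all W, so L
(1,7): →(1,5)(W), (1,4)(W), (1,3)(W) — all W, so L
(2,2): →(0,2)(W), (2,0)(W) — all W, so L
(2,3): →(0,3)(W), (2,1)(W), (2,0)(W) — all W, so L
(2,8): →(0,8)(W), (2,6)(W), (2,5)(W), (2,4)(W) — all W, so L
(2,9): →(0,9)(W), (2,7)(W), (2,6)(W), (2,5)(W) — all W, so L
(3,2): →(1,2)(W), (3,0)(W) — all W, so L
(3,3): →(1,3)(W), (3,1)(W), (3,0)(W) — all W, so L
(3,8): →(1,8)(W), (3,6)(W), (3,5)(W), (3,4)(W) — all W, so L
(3,9): →(1,9)(W), (3,7)(W), (3,6)(W), (3,5)(W) — all W, so L
(4,0): →(2,0)(W) only, which is W, so L
(4,1): →(2,1)(W) only, which is W, so L
(4,6): →(2,6)(W), (4,4)(W), (4,3)(W), (4,2)(W) — all W, so L
(4,7): →(2,7)(W), (4,5)(W), (4,4)(W), (4,3)(W) — all W, so L
(5,4): →(3,4)(W), (0,4)(W), (5,2)(W), (5,1)(W), (5,0)(W) — all W, so L
(5,5): →(3,5)(W), (0,5)(W), (5,3)(W), (5,2)(W), (5,1)(W) — all W, so L
(6,2): →(4,2)(W), (1,2)(W), (6,0)(W) — all W, so L
(6,3): →(4,3)(W), (1,3)(W), (6,1)(W), (6,0)(W) — all W, so L
(6,8): →(4,8)(W), (1,8)(W), (6,6)(W), (6,5)(W), (6,4)(W) — all W, so L
(6,9): →(4,9)(W), (1,9)(W), (6,7)(W), (6,6)(W), (6,5)(W) — all W, so L
(7,0): →(5,0)(W), (2,0)(W) — all W, so L
(7,1): →(5,1)(W), (2,1)(W) — all W, so L
(7,6): →(5,6)(W), (2,6)(W), (7,4)(W), (7,3)(W), (7,2)(W) — all W, so L
(7,7): →(5,7)(W), (2,7)(W), (7,5)(W), (7,4)(W), (7,3)(W) — all W, so L
(8,0): →(6,0)(W), (3,0)(W) — all W, so L
(8,1): →(6,1)(W), (3,1)(W) — all W, so L
(8,6): →(6,6)(W), (3,6)(W), (8,4)(W), (8,3)(W), (8,2)(W) — all W, so L
(8,7): →(6,7)(W), (3,7)(W), (8,5)(W), (8,4)(W), (8,3)(W) — all W, so L
(9,2): →(7,2)(W), (4,2)(W), (9,0)(W) — all W, so L
(9,3): →(7,3)(W), (4,3)(W), (9,1)(W), (9,0)(W) — all W, so L
(9,8): →(7,8)(W), (4,8)(W), (9,6)(W), (9,5)(W), (9,4)(W) — all W, so L
(9,9): →(7,9)(W), (4,9)(W), (9,7)(W), (9,6)(W), (9,5)(W) — all W, so L
Every other cell has at least one move into one of the L cells above, so it is W.
L cells per row: a=0: 4, a=1: 4, a=2: 4, a=3: 4, a=4: 4, a=5: 2, a=6: 4, a=7: 4, a=8: 4, a=9: 4; total 38.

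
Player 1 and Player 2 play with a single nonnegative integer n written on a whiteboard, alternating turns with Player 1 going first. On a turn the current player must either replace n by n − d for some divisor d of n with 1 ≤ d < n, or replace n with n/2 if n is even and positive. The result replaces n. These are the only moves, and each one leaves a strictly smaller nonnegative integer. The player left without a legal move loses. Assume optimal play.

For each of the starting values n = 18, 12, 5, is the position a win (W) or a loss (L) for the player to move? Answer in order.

Label each position W (a win for the player to move) or L (a loss). A position with no legal move is L; any other position is W exactly when some move reaches an L, and L when every move reaches a W.
n=0: no move → L
n=1: no move → L
n=2: W (go to 1, an L position)
n=3: L (sole option 2(W) is W)
n=4: W (go to 3, an L position)
n=5: L (sole option 4(W) is W)
n=6: W (go to 3, an L position)
n=7: L (sole option 6(W) is W)
n=8: W (go to 7, an L position)
n=9: L (options 6(W), 8(W) are all W)
n=10: W (go to 5, an L position)
n=11: L (sole option 10(W) is W)
n=12: W (go to 9, an L position)
n=13: L (sole option 12(W) is W)
n=14: W (go to 7, an L position)
n=15: L (options 10(W), 12(W), 14(W) are all W)
n=16: W (go to 15, an L position)
n=17: L (sole option 16(W) is W)
n=18: W (go to 9, an L position)

18: W, 12: W, 5: L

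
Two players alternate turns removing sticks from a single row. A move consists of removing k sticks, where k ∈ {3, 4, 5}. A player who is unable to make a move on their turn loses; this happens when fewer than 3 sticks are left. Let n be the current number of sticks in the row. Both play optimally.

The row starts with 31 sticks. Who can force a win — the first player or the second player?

Label each position W (a win for the player to move) or L (a loss). A position with no legal move is L; any other position is W exactly when some move reaches an L, and L when every move reaches a W.
n=0: no move → L
n=1: no move → L
n=2: no move → L
n=3: →0(L), so W
n=4: →1(L), so W
n=5: →2(L), so W
n=6: →2(L), so W
n=7: →2(L), so W
n=8: →5(W), 4(W), 3(W) — all W, so L
n=9: →6(W), 5(W), 4(W) — all W, so L
n=10: →7(W), 6(W), 5(W) — all W, so L
n=11: →8(L), so W
n=12: →9(L), so W
n=13: →10(L), so W
n=14: →10(L), so W
n=15: →10(L), so W
n=16: →13(W), 12(W), 11(W) — all W, so L
n=17: →14(W), 13(W), 12(W) — all W, so L
n=18: →15(W), 14(W), 13(W) — all W, so L
n=19: →16(L), so W
n=20: →17(L), so W
n=21: →18(L), so W
n=22: →18(L), so W
n=23: →18(L), so W
n=24: →21(W), 20(W), 19(W) — all W, so L
n=25: →22(W), 21(W), 20(W) — all W, so L
n=26: →23(W), 22(W), 21(W) — all W, so L
n=27: →24(L), so W
n=28: →25(L), so W
n=29: →26(L), so W
n=30: →26(L), so W
n=31: →26(L), so W
The starting position 31 is W: the player to move should remove 5, leaving 26, handing over an L position.

The first player wins.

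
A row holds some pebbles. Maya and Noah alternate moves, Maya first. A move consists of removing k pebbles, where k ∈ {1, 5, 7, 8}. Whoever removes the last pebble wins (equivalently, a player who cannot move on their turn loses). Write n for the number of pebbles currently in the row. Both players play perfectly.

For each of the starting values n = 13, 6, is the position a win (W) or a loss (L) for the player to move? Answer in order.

Work bottom-up. With no move the player to move loses. Otherwise the position is W if at least one move leads to an L position for the opponent, and L if every move leads to a W.
n=0: no move → L
n=1: reaches L-position 0 → W
n=2: only reaches 1(W), which is W → L
n=3: reaches L-position 2 → W
n=4: only reaches 3(W), which is W → L
n=5: reaches L-position 4 → W
n=6: only reaches 5(W), 1(W), all W → L
n=7: reaches L-position 6 → W
n=8: reaches L-position 0 → W
n=9: reaches L-position 4 → W
n=10: reaches L-position 2 → W
n=11: reaches L-position 6 → W
n=12: reaches L-position 4 → W
n=13: reaches L-position 6 → W

13: W, 6: L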